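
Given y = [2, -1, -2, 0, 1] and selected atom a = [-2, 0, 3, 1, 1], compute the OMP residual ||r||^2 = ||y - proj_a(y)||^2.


a^T a = 15.
a^T y = -9.
coeff = -9/15 = -3/5.
||r||^2 = 23/5.

23/5


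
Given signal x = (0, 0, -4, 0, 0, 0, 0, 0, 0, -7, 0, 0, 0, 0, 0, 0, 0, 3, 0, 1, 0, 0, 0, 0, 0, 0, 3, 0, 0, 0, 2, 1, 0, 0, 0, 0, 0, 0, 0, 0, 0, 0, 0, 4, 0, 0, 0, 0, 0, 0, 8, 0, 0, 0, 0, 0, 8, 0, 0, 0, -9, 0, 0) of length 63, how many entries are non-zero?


Non-zero positions: [2, 9, 17, 19, 26, 30, 31, 43, 50, 56, 60].
Sparsity = 11.

11


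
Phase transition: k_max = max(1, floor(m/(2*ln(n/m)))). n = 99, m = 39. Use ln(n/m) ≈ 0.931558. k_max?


n/m = 99/39 = 33/13.
ln(n/m) ≈ 0.931558.
2*ln(n/m) ≈ 1.863116.
m/(2*ln(n/m)) ≈ 39/1.863116 ≈ 20.9327.
floor = 20.
k_max = max(1, 20) = 20.

20


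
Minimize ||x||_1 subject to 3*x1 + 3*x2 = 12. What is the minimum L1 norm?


Axis intercepts:
  x1 = 4, x2 = 0: L1 = 4
  x1 = 0, x2 = 4: L1 = 4
x* = (4, 0)
||x*||_1 = 4.

4


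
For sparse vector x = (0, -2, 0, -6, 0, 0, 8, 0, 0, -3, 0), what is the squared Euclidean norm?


Non-zero entries: [(1, -2), (3, -6), (6, 8), (9, -3)]
Squares: [4, 36, 64, 9]
||x||_2^2 = sum = 113.

113


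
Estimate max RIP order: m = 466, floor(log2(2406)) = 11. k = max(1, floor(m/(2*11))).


floor(log2(2406)) = 11.
2*11 = 22.
m/(2*floor(log2(n))) = 466/22 ≈ 21.1818.
floor = 21.
k = max(1, 21) = 21.

21


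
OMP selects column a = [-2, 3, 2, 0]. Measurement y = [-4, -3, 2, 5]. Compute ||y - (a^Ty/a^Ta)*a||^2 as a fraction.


a^T a = 17.
a^T y = 3.
coeff = 3/17 = 3/17.
||r||^2 = 909/17.

909/17


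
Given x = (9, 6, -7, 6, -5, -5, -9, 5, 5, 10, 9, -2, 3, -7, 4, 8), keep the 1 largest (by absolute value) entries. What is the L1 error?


Sorted |x_i| descending: [10, 9, 9, 9, 8, 7, 7, 6, 6, 5, 5, 5, 5, 4, 3, 2]
Keep top 1: [10]
Tail entries: [9, 9, 9, 8, 7, 7, 6, 6, 5, 5, 5, 5, 4, 3, 2]
L1 error = sum of tail = 90.

90


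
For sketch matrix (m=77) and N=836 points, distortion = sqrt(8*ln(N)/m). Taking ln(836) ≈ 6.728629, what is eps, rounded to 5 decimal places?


ln(836) ≈ 6.728629.
8*ln(N)/m ≈ 8*6.728629/77 ≈ 0.69907834.
eps = sqrt(0.69907834) ≈ 0.836109 ≈ 0.83611.

0.83611


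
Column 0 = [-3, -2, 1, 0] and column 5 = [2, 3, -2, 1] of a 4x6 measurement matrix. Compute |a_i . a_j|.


Inner product: -3*2 + -2*3 + 1*-2 + 0*1
Products: [-6, -6, -2, 0]
Sum = -14.
|dot| = 14.

14


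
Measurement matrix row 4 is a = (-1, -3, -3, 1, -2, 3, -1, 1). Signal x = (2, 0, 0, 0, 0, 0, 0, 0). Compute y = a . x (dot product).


Non-zero terms: ['-1*2']
Products: [-2]
y = sum = -2.

-2


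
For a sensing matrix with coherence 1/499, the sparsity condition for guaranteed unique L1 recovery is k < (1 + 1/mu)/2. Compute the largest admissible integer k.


1/mu = 499.
1 + 1/mu = 500.
(1 + 1/mu)/2 = 250 is an integer and the inequality is strict, so k_max = 250 - 1 = 249.

249


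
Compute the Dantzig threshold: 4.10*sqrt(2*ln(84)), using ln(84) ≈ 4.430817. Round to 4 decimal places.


ln(84) ≈ 4.430817.
2*ln(n) ≈ 8.861634.
sqrt(2*ln(n)) ≈ sqrt(8.861634) ≈ 2.97685.
threshold ≈ 4.10*2.97685 = 12.205085 ≈ 12.2051.

12.2051


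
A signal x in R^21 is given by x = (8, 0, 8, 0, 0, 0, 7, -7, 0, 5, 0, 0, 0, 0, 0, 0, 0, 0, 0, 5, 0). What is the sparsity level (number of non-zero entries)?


Non-zero positions: [0, 2, 6, 7, 9, 19].
Sparsity = 6.

6


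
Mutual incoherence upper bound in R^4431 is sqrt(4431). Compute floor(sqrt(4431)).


66^2 = 4356 <= 4431 < 4489 = 67^2, so 66 <= sqrt(4431) < 67.
floor(sqrt(4431)) = 66.

66


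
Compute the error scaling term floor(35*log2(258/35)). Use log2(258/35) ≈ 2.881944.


log2(n/k) = log2(258/35) ≈ 2.881944.
k*log2(n/k) ≈ 35*2.881944 = 100.86804.
floor(100.86804) = 100.

100


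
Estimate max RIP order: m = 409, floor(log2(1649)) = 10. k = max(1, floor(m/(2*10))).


floor(log2(1649)) = 10.
2*10 = 20.
m/(2*floor(log2(n))) = 409/20 ≈ 20.45.
floor = 20.
k = max(1, 20) = 20.

20


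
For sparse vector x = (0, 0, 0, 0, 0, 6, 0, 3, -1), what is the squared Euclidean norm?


Non-zero entries: [(5, 6), (7, 3), (8, -1)]
Squares: [36, 9, 1]
||x||_2^2 = sum = 46.

46


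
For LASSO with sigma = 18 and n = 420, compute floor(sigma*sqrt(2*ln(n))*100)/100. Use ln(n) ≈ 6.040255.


ln(420) ≈ 6.040255.
2*ln(n) ≈ 12.08051.
sqrt(2*ln(n)) ≈ sqrt(12.08051) ≈ 3.475703.
lambda ≈ 18*3.475703 = 62.562654.
floor(lambda*100)/100 = 62.56.

62.56


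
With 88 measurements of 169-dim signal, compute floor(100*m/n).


100*m/n = 100*88/169 ≈ 52.071.
floor = 52.

52


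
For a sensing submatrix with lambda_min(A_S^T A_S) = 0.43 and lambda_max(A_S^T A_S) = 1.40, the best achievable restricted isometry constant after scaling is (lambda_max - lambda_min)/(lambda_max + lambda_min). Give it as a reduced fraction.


lambda_max - lambda_min = 1.40 - 0.43 = 0.97.
lambda_max + lambda_min = 1.40 + 0.43 = 1.83.
delta = 0.97/1.83 = 97/183.

97/183


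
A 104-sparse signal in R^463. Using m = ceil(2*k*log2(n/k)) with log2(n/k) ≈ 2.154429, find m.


log2(n/k) = log2(463/104) ≈ 2.154429.
2*k*log2(n/k) ≈ 2*104*2.154429 = 448.121232.
m = ceil(448.121232) = 449.

449


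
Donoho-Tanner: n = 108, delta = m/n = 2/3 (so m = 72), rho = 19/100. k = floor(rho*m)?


m = 2/3*108 = 72.
rho = 19/100.
rho*m = 19/100*72 = 13.68.
k = floor(13.68) = 13.

13


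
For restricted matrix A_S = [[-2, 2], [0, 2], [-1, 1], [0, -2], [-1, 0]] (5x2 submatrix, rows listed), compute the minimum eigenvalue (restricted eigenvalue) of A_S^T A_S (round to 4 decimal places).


A_S^T A_S = [[6, -5], [-5, 13]].
trace = 19.
det = 53.
disc = trace^2 - 4*det = 361 - 4*53 = 149.
sqrt(149) ≈ 12.206556.
lam_min = (19 - sqrt(149))/2 ≈ (19 - 12.206556)/2 = 3.396722 ≈ 3.3967.

3.3967


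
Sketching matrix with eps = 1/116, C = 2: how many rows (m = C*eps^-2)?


1/eps = 116.
(1/eps)^2 = 13456.
m = 2*13456 = 26912.

26912


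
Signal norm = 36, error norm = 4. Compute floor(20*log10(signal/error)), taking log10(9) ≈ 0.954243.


||x||/||e|| = 36/4 = 9.
log10(9) ≈ 0.954243.
20*log10(||x||/||e||) ≈ 20*0.954243 = 19.08486.
floor(19.08486) = 19.

19


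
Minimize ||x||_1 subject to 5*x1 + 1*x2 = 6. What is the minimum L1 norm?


Axis intercepts:
  x1 = 6/5, x2 = 0: L1 = 6/5
  x1 = 0, x2 = 6: L1 = 6
x* = (6/5, 0)
||x*||_1 = 6/5.

6/5


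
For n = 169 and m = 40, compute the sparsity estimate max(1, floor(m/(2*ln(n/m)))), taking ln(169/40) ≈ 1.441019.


n/m = 169/40.
ln(n/m) ≈ 1.441019.
2*ln(n/m) ≈ 2.882038.
m/(2*ln(n/m)) ≈ 40/2.882038 ≈ 13.8791.
floor = 13.
k_max = max(1, 13) = 13.

13


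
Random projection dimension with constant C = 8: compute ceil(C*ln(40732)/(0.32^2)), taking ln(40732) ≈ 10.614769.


ln(40732) ≈ 10.614769.
eps^2 = 0.32^2 = 0.1024.
C*ln(N)/eps^2 ≈ 8*10.614769/0.1024 ≈ 829.2788.
m = ceil(829.2788) = 830.

830


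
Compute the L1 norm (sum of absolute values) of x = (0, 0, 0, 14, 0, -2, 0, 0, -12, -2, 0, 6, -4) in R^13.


Non-zero entries: [(3, 14), (5, -2), (8, -12), (9, -2), (11, 6), (12, -4)]
Absolute values: [14, 2, 12, 2, 6, 4]
||x||_1 = sum = 40.

40


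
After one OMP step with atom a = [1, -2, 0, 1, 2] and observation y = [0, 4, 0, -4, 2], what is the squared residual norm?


a^T a = 10.
a^T y = -8.
coeff = -8/10 = -4/5.
||r||^2 = 148/5.

148/5


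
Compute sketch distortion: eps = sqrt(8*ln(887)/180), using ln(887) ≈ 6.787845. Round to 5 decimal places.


ln(887) ≈ 6.787845.
8*ln(N)/m ≈ 8*6.787845/180 ≈ 0.301682.
eps = sqrt(0.301682) ≈ 0.5492559 ≈ 0.54926.

0.54926


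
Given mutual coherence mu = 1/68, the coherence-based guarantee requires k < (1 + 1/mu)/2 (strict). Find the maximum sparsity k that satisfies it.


1/mu = 68.
1 + 1/mu = 69.
(1 + 1/mu)/2 = 34.5 is not an integer, so k_max = floor(34.5) = 34.

34


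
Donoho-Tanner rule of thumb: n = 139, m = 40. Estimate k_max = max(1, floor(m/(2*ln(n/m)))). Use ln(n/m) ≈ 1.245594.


n/m = 139/40.
ln(n/m) ≈ 1.245594.
2*ln(n/m) ≈ 2.491188.
m/(2*ln(n/m)) ≈ 40/2.491188 ≈ 16.0566.
floor = 16.
k_max = max(1, 16) = 16.

16


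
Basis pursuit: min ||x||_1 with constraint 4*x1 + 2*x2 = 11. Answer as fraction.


Axis intercepts:
  x1 = 11/4, x2 = 0: L1 = 11/4
  x1 = 0, x2 = 11/2: L1 = 11/2
x* = (11/4, 0)
||x*||_1 = 11/4.

11/4


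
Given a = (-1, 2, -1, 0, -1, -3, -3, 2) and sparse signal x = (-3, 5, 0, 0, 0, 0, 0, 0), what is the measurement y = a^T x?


Non-zero terms: ['-1*-3', '2*5']
Products: [3, 10]
y = sum = 13.

13


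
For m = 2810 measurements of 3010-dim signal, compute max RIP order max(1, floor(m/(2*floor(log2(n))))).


floor(log2(3010)) = 11.
2*11 = 22.
m/(2*floor(log2(n))) = 2810/22 ≈ 127.7273.
floor = 127.
k = max(1, 127) = 127.

127


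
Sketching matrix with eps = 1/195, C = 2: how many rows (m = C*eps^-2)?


1/eps = 195.
(1/eps)^2 = 38025.
m = 2*38025 = 76050.

76050


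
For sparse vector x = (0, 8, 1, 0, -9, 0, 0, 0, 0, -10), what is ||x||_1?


Non-zero entries: [(1, 8), (2, 1), (4, -9), (9, -10)]
Absolute values: [8, 1, 9, 10]
||x||_1 = sum = 28.

28


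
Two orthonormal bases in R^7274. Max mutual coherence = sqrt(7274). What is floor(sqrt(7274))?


85^2 = 7225 <= 7274 < 7396 = 86^2, so 85 <= sqrt(7274) < 86.
floor(sqrt(7274)) = 85.

85


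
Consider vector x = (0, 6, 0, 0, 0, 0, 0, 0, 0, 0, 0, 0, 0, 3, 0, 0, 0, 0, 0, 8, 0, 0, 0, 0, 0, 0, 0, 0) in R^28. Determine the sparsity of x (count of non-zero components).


Non-zero positions: [1, 13, 19].
Sparsity = 3.

3


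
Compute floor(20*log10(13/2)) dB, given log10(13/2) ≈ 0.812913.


||x||/||e|| = 13/2.
log10(13/2) ≈ 0.812913.
20*log10(||x||/||e||) ≈ 20*0.812913 = 16.25826.
floor(16.25826) = 16.

16


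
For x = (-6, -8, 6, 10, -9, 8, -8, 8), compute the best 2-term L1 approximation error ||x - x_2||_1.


Sorted |x_i| descending: [10, 9, 8, 8, 8, 8, 6, 6]
Keep top 2: [10, 9]
Tail entries: [8, 8, 8, 8, 6, 6]
L1 error = sum of tail = 44.

44


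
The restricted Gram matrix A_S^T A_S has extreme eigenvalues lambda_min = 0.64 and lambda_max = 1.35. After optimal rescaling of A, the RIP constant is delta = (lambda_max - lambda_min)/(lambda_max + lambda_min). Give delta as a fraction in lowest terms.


lambda_max - lambda_min = 1.35 - 0.64 = 0.71.
lambda_max + lambda_min = 1.35 + 0.64 = 1.99.
delta = 0.71/1.99 = 71/199.

71/199


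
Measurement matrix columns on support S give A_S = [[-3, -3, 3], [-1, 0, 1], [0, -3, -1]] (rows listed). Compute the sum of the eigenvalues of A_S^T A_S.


Sum of eigenvalues of A_S^T A_S = trace(A_S^T A_S) = sum of squared column norms of A_S.
A_S^T A_S diagonal: [10, 18, 11].
trace = 10 + 18 + 11 = 39.

39


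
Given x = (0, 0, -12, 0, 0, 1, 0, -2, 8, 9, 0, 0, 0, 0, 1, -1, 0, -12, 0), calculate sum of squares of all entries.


Non-zero entries: [(2, -12), (5, 1), (7, -2), (8, 8), (9, 9), (14, 1), (15, -1), (17, -12)]
Squares: [144, 1, 4, 64, 81, 1, 1, 144]
||x||_2^2 = sum = 440.

440


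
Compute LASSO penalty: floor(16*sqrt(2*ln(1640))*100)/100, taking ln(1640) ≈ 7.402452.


ln(1640) ≈ 7.402452.
2*ln(n) ≈ 14.804904.
sqrt(2*ln(n)) ≈ sqrt(14.804904) ≈ 3.847714.
lambda ≈ 16*3.847714 = 61.563424.
floor(lambda*100)/100 = 61.56.

61.56


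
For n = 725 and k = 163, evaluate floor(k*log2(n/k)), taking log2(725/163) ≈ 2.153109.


log2(n/k) = log2(725/163) ≈ 2.153109.
k*log2(n/k) ≈ 163*2.153109 = 350.956767.
floor(350.956767) = 350.

350


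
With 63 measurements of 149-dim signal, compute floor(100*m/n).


100*m/n = 100*63/149 ≈ 42.2819.
floor = 42.

42


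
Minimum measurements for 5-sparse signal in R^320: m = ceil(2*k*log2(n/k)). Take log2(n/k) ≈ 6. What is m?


log2(n/k) = log2(320/5) ≈ 6.
2*k*log2(n/k) ≈ 2*5*6 = 60.
m = ceil(60) = 60.

60


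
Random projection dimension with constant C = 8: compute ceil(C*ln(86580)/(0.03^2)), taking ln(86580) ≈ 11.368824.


ln(86580) ≈ 11.368824.
eps^2 = 0.03^2 = 0.0009.
C*ln(N)/eps^2 ≈ 8*11.368824/0.0009 ≈ 101056.2133.
m = ceil(101056.2133) = 101057.

101057


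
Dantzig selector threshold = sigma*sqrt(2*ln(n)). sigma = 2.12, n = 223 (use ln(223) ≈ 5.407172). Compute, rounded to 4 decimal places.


ln(223) ≈ 5.407172.
2*ln(n) ≈ 10.814344.
sqrt(2*ln(n)) ≈ sqrt(10.814344) ≈ 3.288517.
threshold ≈ 2.12*3.288517 = 6.97165604 ≈ 6.9717.

6.9717


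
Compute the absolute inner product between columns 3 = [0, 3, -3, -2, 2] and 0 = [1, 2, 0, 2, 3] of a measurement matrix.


Inner product: 0*1 + 3*2 + -3*0 + -2*2 + 2*3
Products: [0, 6, 0, -4, 6]
Sum = 8.
|dot| = 8.

8


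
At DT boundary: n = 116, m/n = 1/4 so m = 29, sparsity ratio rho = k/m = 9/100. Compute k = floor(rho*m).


m = 1/4*116 = 29.
rho = 9/100.
rho*m = 9/100*29 = 2.61.
k = floor(2.61) = 2.

2


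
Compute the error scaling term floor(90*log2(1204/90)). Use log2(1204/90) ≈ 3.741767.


log2(n/k) = log2(1204/90) ≈ 3.741767.
k*log2(n/k) ≈ 90*3.741767 = 336.75903.
floor(336.75903) = 336.

336


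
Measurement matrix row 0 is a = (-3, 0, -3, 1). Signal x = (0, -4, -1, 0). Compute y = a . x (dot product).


Non-zero terms: ['0*-4', '-3*-1']
Products: [0, 3]
y = sum = 3.

3


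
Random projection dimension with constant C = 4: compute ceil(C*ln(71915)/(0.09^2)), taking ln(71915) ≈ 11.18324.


ln(71915) ≈ 11.18324.
eps^2 = 0.09^2 = 0.0081.
C*ln(N)/eps^2 ≈ 4*11.18324/0.0081 ≈ 5522.5877.
m = ceil(5522.5877) = 5523.

5523


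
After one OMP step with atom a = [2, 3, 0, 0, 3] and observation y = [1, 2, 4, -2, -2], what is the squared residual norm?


a^T a = 22.
a^T y = 2.
coeff = 2/22 = 1/11.
||r||^2 = 317/11.

317/11


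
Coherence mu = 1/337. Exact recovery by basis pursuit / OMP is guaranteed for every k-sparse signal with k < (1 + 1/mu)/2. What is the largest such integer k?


1/mu = 337.
1 + 1/mu = 338.
(1 + 1/mu)/2 = 169 is an integer and the inequality is strict, so k_max = 169 - 1 = 168.

168


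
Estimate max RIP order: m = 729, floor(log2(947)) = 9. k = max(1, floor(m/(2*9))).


floor(log2(947)) = 9.
2*9 = 18.
m/(2*floor(log2(n))) = 729/18 ≈ 40.5.
floor = 40.
k = max(1, 40) = 40.

40


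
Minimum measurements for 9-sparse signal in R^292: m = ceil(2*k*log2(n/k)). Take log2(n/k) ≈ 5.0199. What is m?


log2(n/k) = log2(292/9) ≈ 5.0199.
2*k*log2(n/k) ≈ 2*9*5.0199 = 90.3582.
m = ceil(90.3582) = 91.

91


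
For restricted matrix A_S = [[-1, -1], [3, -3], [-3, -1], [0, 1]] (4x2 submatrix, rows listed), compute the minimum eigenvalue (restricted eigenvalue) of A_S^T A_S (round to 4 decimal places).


A_S^T A_S = [[19, -5], [-5, 12]].
trace = 31.
det = 203.
disc = trace^2 - 4*det = 961 - 4*203 = 149.
sqrt(149) ≈ 12.206556.
lam_min = (31 - sqrt(149))/2 ≈ (31 - 12.206556)/2 = 9.396722 ≈ 9.3967.

9.3967


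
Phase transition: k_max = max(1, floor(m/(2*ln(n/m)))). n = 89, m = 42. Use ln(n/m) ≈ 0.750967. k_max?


n/m = 89/42.
ln(n/m) ≈ 0.750967.
2*ln(n/m) ≈ 1.501934.
m/(2*ln(n/m)) ≈ 42/1.501934 ≈ 27.9639.
floor = 27.
k_max = max(1, 27) = 27.

27


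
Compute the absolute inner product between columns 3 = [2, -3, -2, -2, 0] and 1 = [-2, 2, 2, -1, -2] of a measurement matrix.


Inner product: 2*-2 + -3*2 + -2*2 + -2*-1 + 0*-2
Products: [-4, -6, -4, 2, 0]
Sum = -12.
|dot| = 12.

12


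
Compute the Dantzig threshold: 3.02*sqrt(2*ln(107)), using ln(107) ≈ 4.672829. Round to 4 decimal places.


ln(107) ≈ 4.672829.
2*ln(n) ≈ 9.345658.
sqrt(2*ln(n)) ≈ sqrt(9.345658) ≈ 3.057067.
threshold ≈ 3.02*3.057067 = 9.23234234 ≈ 9.2323.

9.2323


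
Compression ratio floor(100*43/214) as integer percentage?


100*m/n = 100*43/214 ≈ 20.0935.
floor = 20.

20


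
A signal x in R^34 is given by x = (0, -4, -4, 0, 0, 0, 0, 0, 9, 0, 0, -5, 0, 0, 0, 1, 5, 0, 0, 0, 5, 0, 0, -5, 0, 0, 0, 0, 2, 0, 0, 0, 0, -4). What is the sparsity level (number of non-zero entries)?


Non-zero positions: [1, 2, 8, 11, 15, 16, 20, 23, 28, 33].
Sparsity = 10.

10


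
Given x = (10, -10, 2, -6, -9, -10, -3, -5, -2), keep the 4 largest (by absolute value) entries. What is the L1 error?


Sorted |x_i| descending: [10, 10, 10, 9, 6, 5, 3, 2, 2]
Keep top 4: [10, 10, 10, 9]
Tail entries: [6, 5, 3, 2, 2]
L1 error = sum of tail = 18.

18


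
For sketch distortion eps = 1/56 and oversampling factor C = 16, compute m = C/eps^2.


1/eps = 56.
(1/eps)^2 = 3136.
m = 16*3136 = 50176.

50176


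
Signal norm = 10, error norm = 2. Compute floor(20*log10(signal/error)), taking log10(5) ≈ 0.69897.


||x||/||e|| = 10/2 = 5.
log10(5) ≈ 0.69897.
20*log10(||x||/||e||) ≈ 20*0.69897 = 13.9794.
floor(13.9794) = 13.

13


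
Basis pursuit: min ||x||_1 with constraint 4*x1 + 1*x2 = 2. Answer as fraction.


Axis intercepts:
  x1 = 1/2, x2 = 0: L1 = 1/2
  x1 = 0, x2 = 2: L1 = 2
x* = (1/2, 0)
||x*||_1 = 1/2.

1/2


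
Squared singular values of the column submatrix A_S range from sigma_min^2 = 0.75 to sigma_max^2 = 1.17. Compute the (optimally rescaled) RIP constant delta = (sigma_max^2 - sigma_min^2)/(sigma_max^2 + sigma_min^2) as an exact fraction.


lambda_max - lambda_min = 1.17 - 0.75 = 0.42.
lambda_max + lambda_min = 1.17 + 0.75 = 1.92.
delta = 0.42/1.92 = 42/192 = 7/32.

7/32


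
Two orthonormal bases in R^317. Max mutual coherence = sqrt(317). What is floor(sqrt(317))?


17^2 = 289 <= 317 < 324 = 18^2, so 17 <= sqrt(317) < 18.
floor(sqrt(317)) = 17.

17


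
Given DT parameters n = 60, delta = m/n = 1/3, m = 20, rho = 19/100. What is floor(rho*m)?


m = 1/3*60 = 20.
rho = 19/100.
rho*m = 19/100*20 = 3.8.
k = floor(3.8) = 3.

3


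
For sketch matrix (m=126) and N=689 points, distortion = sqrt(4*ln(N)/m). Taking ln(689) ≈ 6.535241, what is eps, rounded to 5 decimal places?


ln(689) ≈ 6.535241.
4*ln(N)/m ≈ 4*6.535241/126 ≈ 0.20746797.
eps = sqrt(0.20746797) ≈ 0.4554865 ≈ 0.45549.

0.45549


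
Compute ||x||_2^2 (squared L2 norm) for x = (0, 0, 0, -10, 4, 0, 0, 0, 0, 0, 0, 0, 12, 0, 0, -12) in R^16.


Non-zero entries: [(3, -10), (4, 4), (12, 12), (15, -12)]
Squares: [100, 16, 144, 144]
||x||_2^2 = sum = 404.

404


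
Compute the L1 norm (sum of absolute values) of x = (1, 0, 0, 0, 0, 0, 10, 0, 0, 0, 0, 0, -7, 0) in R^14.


Non-zero entries: [(0, 1), (6, 10), (12, -7)]
Absolute values: [1, 10, 7]
||x||_1 = sum = 18.

18


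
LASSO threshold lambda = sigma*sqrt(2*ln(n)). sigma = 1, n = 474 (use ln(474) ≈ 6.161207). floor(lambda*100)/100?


ln(474) ≈ 6.161207.
2*ln(n) ≈ 12.322414.
sqrt(2*ln(n)) ≈ sqrt(12.322414) ≈ 3.51033.
lambda ≈ 1*3.51033 = 3.51033.
floor(lambda*100)/100 = 3.51.

3.51


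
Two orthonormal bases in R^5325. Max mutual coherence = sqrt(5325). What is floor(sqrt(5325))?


72^2 = 5184 <= 5325 < 5329 = 73^2, so 72 <= sqrt(5325) < 73.
floor(sqrt(5325)) = 72.

72


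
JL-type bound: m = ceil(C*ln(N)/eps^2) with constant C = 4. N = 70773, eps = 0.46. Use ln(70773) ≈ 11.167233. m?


ln(70773) ≈ 11.167233.
eps^2 = 0.46^2 = 0.2116.
C*ln(N)/eps^2 ≈ 4*11.167233/0.2116 ≈ 211.1008.
m = ceil(211.1008) = 212.

212


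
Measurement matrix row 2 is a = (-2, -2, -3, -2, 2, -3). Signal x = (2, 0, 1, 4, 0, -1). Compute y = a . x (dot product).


Non-zero terms: ['-2*2', '-3*1', '-2*4', '-3*-1']
Products: [-4, -3, -8, 3]
y = sum = -12.

-12


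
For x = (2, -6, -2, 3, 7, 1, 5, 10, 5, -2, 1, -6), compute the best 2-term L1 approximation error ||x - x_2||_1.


Sorted |x_i| descending: [10, 7, 6, 6, 5, 5, 3, 2, 2, 2, 1, 1]
Keep top 2: [10, 7]
Tail entries: [6, 6, 5, 5, 3, 2, 2, 2, 1, 1]
L1 error = sum of tail = 33.

33


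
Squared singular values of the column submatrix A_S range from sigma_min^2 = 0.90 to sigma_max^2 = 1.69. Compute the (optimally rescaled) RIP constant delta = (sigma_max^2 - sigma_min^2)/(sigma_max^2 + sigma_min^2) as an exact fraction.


lambda_max - lambda_min = 1.69 - 0.90 = 0.79.
lambda_max + lambda_min = 1.69 + 0.90 = 2.59.
delta = 0.79/2.59 = 79/259.

79/259


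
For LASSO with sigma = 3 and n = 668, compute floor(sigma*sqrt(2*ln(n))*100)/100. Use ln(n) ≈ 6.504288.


ln(668) ≈ 6.504288.
2*ln(n) ≈ 13.008576.
sqrt(2*ln(n)) ≈ sqrt(13.008576) ≈ 3.60674.
lambda ≈ 3*3.60674 = 10.82022.
floor(lambda*100)/100 = 10.82.

10.82


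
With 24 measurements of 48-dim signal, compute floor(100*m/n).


100*m/n = 100*24/48 ≈ 50.0.
floor = 50.

50


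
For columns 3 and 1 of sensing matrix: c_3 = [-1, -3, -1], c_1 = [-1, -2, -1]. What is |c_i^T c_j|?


Inner product: -1*-1 + -3*-2 + -1*-1
Products: [1, 6, 1]
Sum = 8.
|dot| = 8.

8


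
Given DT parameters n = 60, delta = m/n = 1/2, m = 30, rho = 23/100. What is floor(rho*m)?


m = 1/2*60 = 30.
rho = 23/100.
rho*m = 23/100*30 = 6.9.
k = floor(6.9) = 6.

6


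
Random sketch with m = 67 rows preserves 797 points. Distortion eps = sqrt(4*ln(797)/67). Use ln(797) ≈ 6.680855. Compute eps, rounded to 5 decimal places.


ln(797) ≈ 6.680855.
4*ln(N)/m ≈ 4*6.680855/67 ≈ 0.39885701.
eps = sqrt(0.39885701) ≈ 0.6315513 ≈ 0.63155.

0.63155


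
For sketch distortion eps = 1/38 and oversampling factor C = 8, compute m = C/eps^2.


1/eps = 38.
(1/eps)^2 = 1444.
m = 8*1444 = 11552.

11552


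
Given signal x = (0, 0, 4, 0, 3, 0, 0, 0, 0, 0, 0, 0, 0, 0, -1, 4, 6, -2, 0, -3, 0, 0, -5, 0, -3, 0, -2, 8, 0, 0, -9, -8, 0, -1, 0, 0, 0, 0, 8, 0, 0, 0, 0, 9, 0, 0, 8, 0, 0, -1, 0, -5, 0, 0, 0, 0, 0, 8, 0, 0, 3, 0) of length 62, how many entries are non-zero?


Non-zero positions: [2, 4, 14, 15, 16, 17, 19, 22, 24, 26, 27, 30, 31, 33, 38, 43, 46, 49, 51, 57, 60].
Sparsity = 21.

21


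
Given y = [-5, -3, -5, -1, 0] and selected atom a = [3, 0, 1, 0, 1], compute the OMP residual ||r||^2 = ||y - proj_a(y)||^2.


a^T a = 11.
a^T y = -20.
coeff = -20/11 = -20/11.
||r||^2 = 260/11.

260/11


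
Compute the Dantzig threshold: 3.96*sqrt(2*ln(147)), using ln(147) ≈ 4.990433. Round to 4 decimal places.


ln(147) ≈ 4.990433.
2*ln(n) ≈ 9.980866.
sqrt(2*ln(n)) ≈ sqrt(9.980866) ≈ 3.159251.
threshold ≈ 3.96*3.159251 = 12.51063396 ≈ 12.5106.

12.5106


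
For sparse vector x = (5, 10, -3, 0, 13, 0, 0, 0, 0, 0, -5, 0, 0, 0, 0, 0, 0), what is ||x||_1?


Non-zero entries: [(0, 5), (1, 10), (2, -3), (4, 13), (10, -5)]
Absolute values: [5, 10, 3, 13, 5]
||x||_1 = sum = 36.

36


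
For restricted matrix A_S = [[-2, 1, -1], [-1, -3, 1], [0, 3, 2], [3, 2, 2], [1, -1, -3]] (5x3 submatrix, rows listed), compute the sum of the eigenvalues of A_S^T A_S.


Sum of eigenvalues of A_S^T A_S = trace(A_S^T A_S) = sum of squared column norms of A_S.
A_S^T A_S diagonal: [15, 24, 19].
trace = 15 + 24 + 19 = 58.

58


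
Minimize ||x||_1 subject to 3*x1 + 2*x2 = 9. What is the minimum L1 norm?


Axis intercepts:
  x1 = 3, x2 = 0: L1 = 3
  x1 = 0, x2 = 9/2: L1 = 9/2
x* = (3, 0)
||x*||_1 = 3.

3


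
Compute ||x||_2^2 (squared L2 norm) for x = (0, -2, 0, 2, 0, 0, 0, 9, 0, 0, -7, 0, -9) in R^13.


Non-zero entries: [(1, -2), (3, 2), (7, 9), (10, -7), (12, -9)]
Squares: [4, 4, 81, 49, 81]
||x||_2^2 = sum = 219.

219


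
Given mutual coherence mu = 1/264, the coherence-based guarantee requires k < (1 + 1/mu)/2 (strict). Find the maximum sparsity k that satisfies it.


1/mu = 264.
1 + 1/mu = 265.
(1 + 1/mu)/2 = 132.5 is not an integer, so k_max = floor(132.5) = 132.

132


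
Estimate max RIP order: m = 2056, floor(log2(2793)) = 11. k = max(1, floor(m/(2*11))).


floor(log2(2793)) = 11.
2*11 = 22.
m/(2*floor(log2(n))) = 2056/22 ≈ 93.4545.
floor = 93.
k = max(1, 93) = 93.

93


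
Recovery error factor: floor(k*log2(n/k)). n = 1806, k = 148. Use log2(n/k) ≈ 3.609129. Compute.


log2(n/k) = log2(1806/148) ≈ 3.609129.
k*log2(n/k) ≈ 148*3.609129 = 534.151092.
floor(534.151092) = 534.

534


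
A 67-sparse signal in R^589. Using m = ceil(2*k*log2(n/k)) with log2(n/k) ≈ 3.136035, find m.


log2(n/k) = log2(589/67) ≈ 3.136035.
2*k*log2(n/k) ≈ 2*67*3.136035 = 420.22869.
m = ceil(420.22869) = 421.

421


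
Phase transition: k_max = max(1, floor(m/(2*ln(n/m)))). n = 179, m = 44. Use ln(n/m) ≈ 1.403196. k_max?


n/m = 179/44.
ln(n/m) ≈ 1.403196.
2*ln(n/m) ≈ 2.806392.
m/(2*ln(n/m)) ≈ 44/2.806392 ≈ 15.6785.
floor = 15.
k_max = max(1, 15) = 15.

15


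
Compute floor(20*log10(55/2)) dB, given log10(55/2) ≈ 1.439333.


||x||/||e|| = 55/2.
log10(55/2) ≈ 1.439333.
20*log10(||x||/||e||) ≈ 20*1.439333 = 28.78666.
floor(28.78666) = 28.

28


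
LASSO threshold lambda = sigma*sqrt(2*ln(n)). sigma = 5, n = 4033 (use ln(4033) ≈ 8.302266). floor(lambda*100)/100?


ln(4033) ≈ 8.302266.
2*ln(n) ≈ 16.604532.
sqrt(2*ln(n)) ≈ sqrt(16.604532) ≈ 4.074866.
lambda ≈ 5*4.074866 = 20.37433.
floor(lambda*100)/100 = 20.37.

20.37


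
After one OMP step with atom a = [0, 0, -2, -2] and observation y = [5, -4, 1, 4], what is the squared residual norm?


a^T a = 8.
a^T y = -10.
coeff = -10/8 = -5/4.
||r||^2 = 91/2.

91/2


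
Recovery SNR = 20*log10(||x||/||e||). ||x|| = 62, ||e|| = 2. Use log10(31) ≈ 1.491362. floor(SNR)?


||x||/||e|| = 62/2 = 31.
log10(31) ≈ 1.491362.
20*log10(||x||/||e||) ≈ 20*1.491362 = 29.82724.
floor(29.82724) = 29.

29


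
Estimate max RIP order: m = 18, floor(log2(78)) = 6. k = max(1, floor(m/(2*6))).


floor(log2(78)) = 6.
2*6 = 12.
m/(2*floor(log2(n))) = 18/12 ≈ 1.5.
floor = 1.
k = max(1, 1) = 1.

1


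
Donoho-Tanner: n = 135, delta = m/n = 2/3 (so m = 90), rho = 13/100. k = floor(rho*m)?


m = 2/3*135 = 90.
rho = 13/100.
rho*m = 13/100*90 = 11.7.
k = floor(11.7) = 11.

11


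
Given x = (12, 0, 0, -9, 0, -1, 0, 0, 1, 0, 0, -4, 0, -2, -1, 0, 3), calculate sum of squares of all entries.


Non-zero entries: [(0, 12), (3, -9), (5, -1), (8, 1), (11, -4), (13, -2), (14, -1), (16, 3)]
Squares: [144, 81, 1, 1, 16, 4, 1, 9]
||x||_2^2 = sum = 257.

257


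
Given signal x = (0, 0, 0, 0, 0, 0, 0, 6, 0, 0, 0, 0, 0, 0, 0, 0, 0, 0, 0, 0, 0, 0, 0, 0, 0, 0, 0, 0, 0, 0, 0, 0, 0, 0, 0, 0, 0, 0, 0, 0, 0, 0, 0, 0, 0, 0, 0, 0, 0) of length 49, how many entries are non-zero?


Non-zero positions: [7].
Sparsity = 1.

1


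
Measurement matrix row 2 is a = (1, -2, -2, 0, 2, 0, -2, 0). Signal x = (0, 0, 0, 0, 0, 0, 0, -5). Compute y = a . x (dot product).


Non-zero terms: ['0*-5']
Products: [0]
y = sum = 0.

0


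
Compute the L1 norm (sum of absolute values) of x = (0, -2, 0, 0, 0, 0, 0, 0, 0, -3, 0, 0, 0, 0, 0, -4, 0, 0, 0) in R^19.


Non-zero entries: [(1, -2), (9, -3), (15, -4)]
Absolute values: [2, 3, 4]
||x||_1 = sum = 9.

9


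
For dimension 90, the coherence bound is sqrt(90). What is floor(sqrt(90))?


9^2 = 81 <= 90 < 100 = 10^2, so 9 <= sqrt(90) < 10.
floor(sqrt(90)) = 9.

9


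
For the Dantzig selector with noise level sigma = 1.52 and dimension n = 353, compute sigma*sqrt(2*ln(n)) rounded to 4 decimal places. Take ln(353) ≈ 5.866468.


ln(353) ≈ 5.866468.
2*ln(n) ≈ 11.732936.
sqrt(2*ln(n)) ≈ sqrt(11.732936) ≈ 3.425337.
threshold ≈ 1.52*3.425337 = 5.20651224 ≈ 5.2065.

5.2065


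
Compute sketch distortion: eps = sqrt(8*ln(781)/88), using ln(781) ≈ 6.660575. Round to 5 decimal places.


ln(781) ≈ 6.660575.
8*ln(N)/m ≈ 8*6.660575/88 ≈ 0.60550682.
eps = sqrt(0.60550682) ≈ 0.7781432 ≈ 0.77814.

0.77814


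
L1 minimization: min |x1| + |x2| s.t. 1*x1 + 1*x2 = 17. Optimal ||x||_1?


Axis intercepts:
  x1 = 17, x2 = 0: L1 = 17
  x1 = 0, x2 = 17: L1 = 17
x* = (17, 0)
||x*||_1 = 17.

17


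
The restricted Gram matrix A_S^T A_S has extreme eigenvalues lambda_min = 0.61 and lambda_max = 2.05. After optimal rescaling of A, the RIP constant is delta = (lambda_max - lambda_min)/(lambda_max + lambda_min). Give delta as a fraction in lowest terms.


lambda_max - lambda_min = 2.05 - 0.61 = 1.44.
lambda_max + lambda_min = 2.05 + 0.61 = 2.66.
delta = 1.44/2.66 = 144/266 = 72/133.

72/133


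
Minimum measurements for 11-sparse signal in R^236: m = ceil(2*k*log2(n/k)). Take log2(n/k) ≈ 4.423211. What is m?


log2(n/k) = log2(236/11) ≈ 4.423211.
2*k*log2(n/k) ≈ 2*11*4.423211 = 97.310642.
m = ceil(97.310642) = 98.

98


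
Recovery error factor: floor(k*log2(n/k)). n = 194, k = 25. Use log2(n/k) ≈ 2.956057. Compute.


log2(n/k) = log2(194/25) ≈ 2.956057.
k*log2(n/k) ≈ 25*2.956057 = 73.901425.
floor(73.901425) = 73.

73


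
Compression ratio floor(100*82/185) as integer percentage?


100*m/n = 100*82/185 ≈ 44.3243.
floor = 44.

44


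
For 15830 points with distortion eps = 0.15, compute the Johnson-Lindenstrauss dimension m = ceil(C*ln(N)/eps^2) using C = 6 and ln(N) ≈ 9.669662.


ln(15830) ≈ 9.669662.
eps^2 = 0.15^2 = 0.0225.
C*ln(N)/eps^2 ≈ 6*9.669662/0.0225 ≈ 2578.5765.
m = ceil(2578.5765) = 2579.

2579


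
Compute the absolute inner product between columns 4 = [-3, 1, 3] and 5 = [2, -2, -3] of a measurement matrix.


Inner product: -3*2 + 1*-2 + 3*-3
Products: [-6, -2, -9]
Sum = -17.
|dot| = 17.

17


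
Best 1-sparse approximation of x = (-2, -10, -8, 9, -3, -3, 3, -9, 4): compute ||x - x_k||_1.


Sorted |x_i| descending: [10, 9, 9, 8, 4, 3, 3, 3, 2]
Keep top 1: [10]
Tail entries: [9, 9, 8, 4, 3, 3, 3, 2]
L1 error = sum of tail = 41.

41


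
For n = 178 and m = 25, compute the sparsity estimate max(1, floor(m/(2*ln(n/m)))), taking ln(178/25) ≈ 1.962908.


n/m = 178/25.
ln(n/m) ≈ 1.962908.
2*ln(n/m) ≈ 3.925816.
m/(2*ln(n/m)) ≈ 25/3.925816 ≈ 6.3681.
floor = 6.
k_max = max(1, 6) = 6.

6


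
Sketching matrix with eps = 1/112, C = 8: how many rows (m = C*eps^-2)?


1/eps = 112.
(1/eps)^2 = 12544.
m = 8*12544 = 100352.

100352


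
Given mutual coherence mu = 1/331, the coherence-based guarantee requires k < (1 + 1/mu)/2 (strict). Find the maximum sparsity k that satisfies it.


1/mu = 331.
1 + 1/mu = 332.
(1 + 1/mu)/2 = 166 is an integer and the inequality is strict, so k_max = 166 - 1 = 165.

165


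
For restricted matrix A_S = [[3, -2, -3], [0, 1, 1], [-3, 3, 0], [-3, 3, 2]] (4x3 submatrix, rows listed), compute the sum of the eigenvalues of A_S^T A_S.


Sum of eigenvalues of A_S^T A_S = trace(A_S^T A_S) = sum of squared column norms of A_S.
A_S^T A_S diagonal: [27, 23, 14].
trace = 27 + 23 + 14 = 64.

64


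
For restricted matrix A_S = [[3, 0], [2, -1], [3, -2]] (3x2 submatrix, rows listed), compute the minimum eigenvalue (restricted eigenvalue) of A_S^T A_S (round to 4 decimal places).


A_S^T A_S = [[22, -8], [-8, 5]].
trace = 27.
det = 46.
disc = trace^2 - 4*det = 729 - 4*46 = 545.
sqrt(545) ≈ 23.345235.
lam_min = (27 - sqrt(545))/2 ≈ (27 - 23.345235)/2 = 1.8273825 ≈ 1.8274.

1.8274


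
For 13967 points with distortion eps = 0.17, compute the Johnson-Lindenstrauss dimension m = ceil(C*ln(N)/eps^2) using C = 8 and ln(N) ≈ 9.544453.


ln(13967) ≈ 9.544453.
eps^2 = 0.17^2 = 0.0289.
C*ln(N)/eps^2 ≈ 8*9.544453/0.0289 ≈ 2642.0631.
m = ceil(2642.0631) = 2643.

2643


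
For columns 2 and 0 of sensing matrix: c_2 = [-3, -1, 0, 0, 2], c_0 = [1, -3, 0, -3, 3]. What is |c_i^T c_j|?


Inner product: -3*1 + -1*-3 + 0*0 + 0*-3 + 2*3
Products: [-3, 3, 0, 0, 6]
Sum = 6.
|dot| = 6.

6


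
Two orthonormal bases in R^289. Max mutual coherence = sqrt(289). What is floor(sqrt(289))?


17^2 = 289 <= 289 < 324 = 18^2, so 17 <= sqrt(289) < 18.
floor(sqrt(289)) = 17.

17


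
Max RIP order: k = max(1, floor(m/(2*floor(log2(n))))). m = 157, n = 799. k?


floor(log2(799)) = 9.
2*9 = 18.
m/(2*floor(log2(n))) = 157/18 ≈ 8.7222.
floor = 8.
k = max(1, 8) = 8.

8


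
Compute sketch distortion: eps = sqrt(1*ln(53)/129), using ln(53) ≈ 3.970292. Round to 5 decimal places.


ln(53) ≈ 3.970292.
1*ln(N)/m ≈ 1*3.970292/129 ≈ 0.03077746.
eps = sqrt(0.03077746) ≈ 0.1754351 ≈ 0.17544.

0.17544


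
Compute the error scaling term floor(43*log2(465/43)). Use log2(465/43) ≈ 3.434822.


log2(n/k) = log2(465/43) ≈ 3.434822.
k*log2(n/k) ≈ 43*3.434822 = 147.697346.
floor(147.697346) = 147.

147


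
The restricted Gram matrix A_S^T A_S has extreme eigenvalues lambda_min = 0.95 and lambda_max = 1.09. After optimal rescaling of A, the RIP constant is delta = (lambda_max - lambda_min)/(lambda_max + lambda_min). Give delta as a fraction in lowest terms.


lambda_max - lambda_min = 1.09 - 0.95 = 0.14.
lambda_max + lambda_min = 1.09 + 0.95 = 2.04.
delta = 0.14/2.04 = 14/204 = 7/102.

7/102


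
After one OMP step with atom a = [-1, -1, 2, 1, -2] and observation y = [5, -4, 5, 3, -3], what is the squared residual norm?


a^T a = 11.
a^T y = 18.
coeff = 18/11 = 18/11.
||r||^2 = 600/11.

600/11


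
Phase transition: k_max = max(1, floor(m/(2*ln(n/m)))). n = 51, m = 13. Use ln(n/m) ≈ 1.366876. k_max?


n/m = 51/13.
ln(n/m) ≈ 1.366876.
2*ln(n/m) ≈ 2.733752.
m/(2*ln(n/m)) ≈ 13/2.733752 ≈ 4.7554.
floor = 4.
k_max = max(1, 4) = 4.

4


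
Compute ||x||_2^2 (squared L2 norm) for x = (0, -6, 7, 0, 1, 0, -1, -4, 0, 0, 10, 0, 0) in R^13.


Non-zero entries: [(1, -6), (2, 7), (4, 1), (6, -1), (7, -4), (10, 10)]
Squares: [36, 49, 1, 1, 16, 100]
||x||_2^2 = sum = 203.

203


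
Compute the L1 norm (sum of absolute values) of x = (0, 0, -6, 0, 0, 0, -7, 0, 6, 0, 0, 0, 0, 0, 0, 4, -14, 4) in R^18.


Non-zero entries: [(2, -6), (6, -7), (8, 6), (15, 4), (16, -14), (17, 4)]
Absolute values: [6, 7, 6, 4, 14, 4]
||x||_1 = sum = 41.

41


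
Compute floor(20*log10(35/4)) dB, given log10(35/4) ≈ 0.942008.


||x||/||e|| = 35/4.
log10(35/4) ≈ 0.942008.
20*log10(||x||/||e||) ≈ 20*0.942008 = 18.84016.
floor(18.84016) = 18.

18


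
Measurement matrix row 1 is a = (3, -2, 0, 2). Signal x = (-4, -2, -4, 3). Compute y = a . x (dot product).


Non-zero terms: ['3*-4', '-2*-2', '0*-4', '2*3']
Products: [-12, 4, 0, 6]
y = sum = -2.

-2


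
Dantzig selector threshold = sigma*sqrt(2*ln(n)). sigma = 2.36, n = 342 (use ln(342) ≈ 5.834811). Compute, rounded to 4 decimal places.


ln(342) ≈ 5.834811.
2*ln(n) ≈ 11.669622.
sqrt(2*ln(n)) ≈ sqrt(11.669622) ≈ 3.416083.
threshold ≈ 2.36*3.416083 = 8.06195588 ≈ 8.0620.

8.0620


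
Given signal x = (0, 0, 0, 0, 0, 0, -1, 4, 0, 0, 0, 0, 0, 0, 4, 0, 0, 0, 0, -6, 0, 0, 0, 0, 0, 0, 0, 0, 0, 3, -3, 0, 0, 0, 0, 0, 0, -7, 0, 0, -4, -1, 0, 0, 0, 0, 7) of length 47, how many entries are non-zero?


Non-zero positions: [6, 7, 14, 19, 29, 30, 37, 40, 41, 46].
Sparsity = 10.

10


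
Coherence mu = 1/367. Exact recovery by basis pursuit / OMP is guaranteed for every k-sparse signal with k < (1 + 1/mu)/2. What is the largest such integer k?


1/mu = 367.
1 + 1/mu = 368.
(1 + 1/mu)/2 = 184 is an integer and the inequality is strict, so k_max = 184 - 1 = 183.

183


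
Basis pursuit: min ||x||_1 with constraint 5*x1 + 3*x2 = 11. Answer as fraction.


Axis intercepts:
  x1 = 11/5, x2 = 0: L1 = 11/5
  x1 = 0, x2 = 11/3: L1 = 11/3
x* = (11/5, 0)
||x*||_1 = 11/5.

11/5


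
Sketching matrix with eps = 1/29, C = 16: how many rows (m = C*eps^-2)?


1/eps = 29.
(1/eps)^2 = 841.
m = 16*841 = 13456.

13456


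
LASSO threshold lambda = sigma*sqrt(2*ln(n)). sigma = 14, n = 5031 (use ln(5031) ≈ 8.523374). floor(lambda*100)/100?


ln(5031) ≈ 8.523374.
2*ln(n) ≈ 17.046748.
sqrt(2*ln(n)) ≈ sqrt(17.046748) ≈ 4.128771.
lambda ≈ 14*4.128771 = 57.802794.
floor(lambda*100)/100 = 57.80.

57.80


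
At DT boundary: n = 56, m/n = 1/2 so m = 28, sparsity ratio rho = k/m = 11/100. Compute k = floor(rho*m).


m = 1/2*56 = 28.
rho = 11/100.
rho*m = 11/100*28 = 3.08.
k = floor(3.08) = 3.

3


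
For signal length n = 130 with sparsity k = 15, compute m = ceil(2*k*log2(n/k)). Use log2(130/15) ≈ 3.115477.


log2(n/k) = log2(130/15) ≈ 3.115477.
2*k*log2(n/k) ≈ 2*15*3.115477 = 93.46431.
m = ceil(93.46431) = 94.

94


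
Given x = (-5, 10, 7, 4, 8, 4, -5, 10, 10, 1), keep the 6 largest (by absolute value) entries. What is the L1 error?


Sorted |x_i| descending: [10, 10, 10, 8, 7, 5, 5, 4, 4, 1]
Keep top 6: [10, 10, 10, 8, 7, 5]
Tail entries: [5, 4, 4, 1]
L1 error = sum of tail = 14.

14


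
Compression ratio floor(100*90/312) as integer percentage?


100*m/n = 100*90/312 ≈ 28.8462.
floor = 28.

28


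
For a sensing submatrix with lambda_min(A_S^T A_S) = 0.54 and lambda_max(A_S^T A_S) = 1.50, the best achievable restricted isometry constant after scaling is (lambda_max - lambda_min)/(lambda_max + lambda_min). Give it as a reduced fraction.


lambda_max - lambda_min = 1.50 - 0.54 = 0.96.
lambda_max + lambda_min = 1.50 + 0.54 = 2.04.
delta = 0.96/2.04 = 96/204 = 8/17.

8/17


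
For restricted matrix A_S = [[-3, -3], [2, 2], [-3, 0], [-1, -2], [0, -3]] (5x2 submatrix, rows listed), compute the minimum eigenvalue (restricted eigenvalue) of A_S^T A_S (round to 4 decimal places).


A_S^T A_S = [[23, 15], [15, 26]].
trace = 49.
det = 373.
disc = trace^2 - 4*det = 2401 - 4*373 = 909.
sqrt(909) ≈ 30.149627.
lam_min = (49 - sqrt(909))/2 ≈ (49 - 30.149627)/2 = 9.4251865 ≈ 9.4252.

9.4252


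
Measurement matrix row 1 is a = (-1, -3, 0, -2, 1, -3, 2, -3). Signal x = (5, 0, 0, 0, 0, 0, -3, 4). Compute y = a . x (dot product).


Non-zero terms: ['-1*5', '2*-3', '-3*4']
Products: [-5, -6, -12]
y = sum = -23.

-23


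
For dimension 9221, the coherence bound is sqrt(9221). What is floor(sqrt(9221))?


96^2 = 9216 <= 9221 < 9409 = 97^2, so 96 <= sqrt(9221) < 97.
floor(sqrt(9221)) = 96.

96


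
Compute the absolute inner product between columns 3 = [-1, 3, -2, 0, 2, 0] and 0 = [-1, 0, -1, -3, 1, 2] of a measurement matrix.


Inner product: -1*-1 + 3*0 + -2*-1 + 0*-3 + 2*1 + 0*2
Products: [1, 0, 2, 0, 2, 0]
Sum = 5.
|dot| = 5.

5


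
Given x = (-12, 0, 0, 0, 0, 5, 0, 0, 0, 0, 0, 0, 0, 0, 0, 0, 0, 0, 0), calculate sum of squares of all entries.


Non-zero entries: [(0, -12), (5, 5)]
Squares: [144, 25]
||x||_2^2 = sum = 169.

169


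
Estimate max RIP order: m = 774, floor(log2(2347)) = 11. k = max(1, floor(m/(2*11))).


floor(log2(2347)) = 11.
2*11 = 22.
m/(2*floor(log2(n))) = 774/22 ≈ 35.1818.
floor = 35.
k = max(1, 35) = 35.

35


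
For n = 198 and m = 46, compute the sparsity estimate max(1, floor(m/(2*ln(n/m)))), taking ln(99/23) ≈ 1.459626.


n/m = 198/46 = 99/23.
ln(n/m) ≈ 1.459626.
2*ln(n/m) ≈ 2.919252.
m/(2*ln(n/m)) ≈ 46/2.919252 ≈ 15.7575.
floor = 15.
k_max = max(1, 15) = 15.

15


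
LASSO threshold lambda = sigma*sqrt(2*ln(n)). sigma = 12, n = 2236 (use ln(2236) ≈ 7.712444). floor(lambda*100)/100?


ln(2236) ≈ 7.712444.
2*ln(n) ≈ 15.424888.
sqrt(2*ln(n)) ≈ sqrt(15.424888) ≈ 3.927453.
lambda ≈ 12*3.927453 = 47.129436.
floor(lambda*100)/100 = 47.12.

47.12


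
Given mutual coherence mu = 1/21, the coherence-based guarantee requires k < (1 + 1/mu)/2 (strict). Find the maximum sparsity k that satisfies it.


1/mu = 21.
1 + 1/mu = 22.
(1 + 1/mu)/2 = 11 is an integer and the inequality is strict, so k_max = 11 - 1 = 10.

10


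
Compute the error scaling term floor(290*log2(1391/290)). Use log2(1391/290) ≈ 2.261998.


log2(n/k) = log2(1391/290) ≈ 2.261998.
k*log2(n/k) ≈ 290*2.261998 = 655.97942.
floor(655.97942) = 655.

655


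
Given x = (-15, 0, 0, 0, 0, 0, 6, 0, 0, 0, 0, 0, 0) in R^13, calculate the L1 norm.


Non-zero entries: [(0, -15), (6, 6)]
Absolute values: [15, 6]
||x||_1 = sum = 21.

21


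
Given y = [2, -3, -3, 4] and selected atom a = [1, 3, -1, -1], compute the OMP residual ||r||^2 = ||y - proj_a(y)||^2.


a^T a = 12.
a^T y = -8.
coeff = -8/12 = -2/3.
||r||^2 = 98/3.

98/3


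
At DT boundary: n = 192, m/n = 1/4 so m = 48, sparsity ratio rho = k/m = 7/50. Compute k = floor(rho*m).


m = 1/4*192 = 48.
rho = 7/50.
rho*m = 7/50*48 = 6.72.
k = floor(6.72) = 6.

6
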